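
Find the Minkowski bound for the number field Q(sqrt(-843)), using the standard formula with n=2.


d = -843, d mod 4 = 1, so disc(K) = d = -843; |disc(K)| = 843
Imaginary quadratic field, so n = 2, s = r2 = 1, r1 = 0
M = (n!/n^n) * (4/pi)^s * sqrt(|disc(K)|) = (2!/2^2) * (4/pi)^1 * sqrt(843)
= 0.5 * 1.273240 * 29.034462
= 18.4839

18.4839


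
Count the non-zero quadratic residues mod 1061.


For prime p, the number of non-zero quadratic residues is (p-1)/2.
= (1061-1)/2
= 530

530


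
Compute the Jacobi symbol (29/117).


Compute (29/117) via quadratic reciprocity:
  reciprocity: (29/117) -> +(117/29)
  reduce: (1/29)
  (1/29) = 1
Product of signs = 1

1


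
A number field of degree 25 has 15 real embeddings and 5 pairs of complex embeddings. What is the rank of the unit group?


By Dirichlet's unit theorem:
rank = r1 + r2 - 1
= 15 + 5 - 1
= 19

19


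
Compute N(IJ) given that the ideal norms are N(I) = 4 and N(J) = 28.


N(IJ) = N(I) * N(J)
= 4 * 28
= 112

112


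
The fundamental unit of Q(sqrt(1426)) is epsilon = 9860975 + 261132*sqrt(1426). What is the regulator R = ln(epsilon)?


epsilon = 9860975 + 261132*sqrt(1426)
= 1.9722e+07
R = ln(1.9722e+07)
= 16.7972

16.7972


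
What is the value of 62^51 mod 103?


p = 103 is prime and the exponent is (p-1)/2 = 51, so by Euler's criterion 62^51 = (62/103) = +1 or -1 mod 103.
Compute by square-and-multiply:
  51 = 32 + 16 + 2 + 1 (binary 110011)
  Repeated squaring mod 103: 62^1 = 62, 62^2 = 33, 62^4 = 59, 62^8 = 82, 62^16 = 29, 62^32 = 17
  62^51 = 62^32 * 62^16 * 62^2 * 62^1 = 17 * 29 * 33 * 62 mod 103
    17 * 29 = 493 = 81 mod 103
    81 * 33 = 2673 = 98 mod 103
    98 * 62 = 6076 = 102 mod 103
  62^51 = 102 mod 103
Result 102 = p - 1 = -1 mod 103: 62 is a quadratic non-residue mod 103. As a residue in [0, p-1] the value is 102.
62^51 mod 103 = 102

102


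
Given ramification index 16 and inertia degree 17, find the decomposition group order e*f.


|D_P| = e * f
= 16 * 17
= 272

272


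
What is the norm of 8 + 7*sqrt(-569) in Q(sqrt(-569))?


N(a + b*sqrt(d)) = a^2 - d*b^2
= (8)^2 - (-569)*(7)^2
= 64 + 27881
= 27945

27945


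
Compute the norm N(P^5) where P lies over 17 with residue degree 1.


N(P^a) = p^(a*f)
= 17^(5*1)
= 17^5
= 1419857

1419857


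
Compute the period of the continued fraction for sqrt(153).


Run the CF algorithm for sqrt(153).
a_0 = floor(sqrt(153)) = 12; set m_0=0, q_0=1.
Recurrence: m' = q*a - m,  q' = (d - m'^2)/q,  a' = floor((a_0 + m')/q').
  step 1: m=12, q=9, a=2
  step 2: m=6, q=13, a=1
  step 3: m=7, q=8, a=2
  step 4: m=9, q=9, a=2
  step 5: m=9, q=8, a=2
  step 6: m=7, q=13, a=1
  step 7: m=6, q=9, a=2
  step 8: m=12, q=1, a=24
a_8 = 2*a_0 = 24, so the period closes here.
sqrt(153) = [12; 2, 1, 2, 2, 2, 1, 2, 24]
Period length = 8

8


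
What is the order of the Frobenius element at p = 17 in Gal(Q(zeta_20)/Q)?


The Frobenius at p in Gal(Q(zeta_n)/Q) = (Z/nZ)* is the class of p, so its order is ord_20(17), the smallest k >= 1 with 17^k = 1 mod 20.
n = 20 = 2^2 * 5, phi(20) = 8; the order divides phi(n).
Divisors of 8: 1, 2, 4, 8
Repeated squaring mod 20: 17^1 = 17, 17^2 = 9, 17^4 = 1, 17^8 = 1
Test divisors in increasing order:
  k=1: 17^1 = 17 mod 20
  k=2: 17^2 = 9 mod 20
  k=4: 17^4 = 1 mod 20  <- first divisor giving 1
Order = 4

4


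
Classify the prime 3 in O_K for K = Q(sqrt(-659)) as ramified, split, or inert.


K = Q(sqrt(-659)). Since d mod 4 = 1, disc(K) = -659.
Check p | disc: -659 mod 3 = 1.
p does not divide disc. Compute Legendre symbol (d/p):
1^((3-1)/2) mod 3 = 1
(d/p) = 1, so p splits: (p) = P*P' with e=1, f=1, g=2.
Therefore p is split.

split


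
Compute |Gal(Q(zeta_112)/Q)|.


|Gal(Q(zeta_112)/Q)| = phi(112)
= 48

48


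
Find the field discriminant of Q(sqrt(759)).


For K = Q(sqrt(d)) with d squarefree: disc(K) = d if d = 1 mod 4, and disc(K) = 4d if d = 2 or 3 mod 4.
Here d = 759, and d mod 4 = 3.
d = 3 mod 4, not 1 (O_K = Z[sqrt(d)]), so disc(K) = 4d = 4 * (759) = 3036

3036


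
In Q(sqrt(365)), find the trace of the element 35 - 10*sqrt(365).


Tr(a + b*sqrt(d)) = (a + b*sqrt(d)) + (a - b*sqrt(d)) = 2a
= 2 * (35)
= 70

70


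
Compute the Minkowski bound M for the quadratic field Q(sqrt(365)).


d = 365, d mod 4 = 1, so disc(K) = d = 365; |disc(K)| = 365
Real quadratic field, so n = 2, s = r2 = 0, r1 = 2
M = (n!/n^n) * (4/pi)^s * sqrt(|disc(K)|) = (2!/2^2) * (4/pi)^0 * sqrt(365)
= 0.5 * 1.000000 * 19.104973
= 9.5525

9.5525


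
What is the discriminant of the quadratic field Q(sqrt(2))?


For K = Q(sqrt(d)) with d squarefree: disc(K) = d if d = 1 mod 4, and disc(K) = 4d if d = 2 or 3 mod 4.
Here d = 2, and d mod 4 = 2.
d = 2 mod 4, not 1 (O_K = Z[sqrt(d)]), so disc(K) = 4d = 4 * (2) = 8

8


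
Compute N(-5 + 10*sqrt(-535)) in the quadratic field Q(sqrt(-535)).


N(a + b*sqrt(d)) = a^2 - d*b^2
= (-5)^2 - (-535)*(10)^2
= 25 + 53500
= 53525

53525


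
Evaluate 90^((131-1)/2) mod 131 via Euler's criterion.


p = 131 is prime and the exponent is (p-1)/2 = 65, so by Euler's criterion 90^65 = (90/131) = +1 or -1 mod 131.
Compute by square-and-multiply:
  65 = 64 + 1 (binary 1000001)
  Repeated squaring mod 131: 90^1 = 90, 90^2 = 109, 90^4 = 91, 90^8 = 28, 90^16 = 129, 90^32 = 4, 90^64 = 16
  90^65 = 90^64 * 90^1 = 16 * 90 mod 131
    16 * 90 = 1440 = 130 mod 131
  90^65 = 130 mod 131
Result 130 = p - 1 = -1 mod 131: 90 is a quadratic non-residue mod 131. As a residue in [0, p-1] the value is 130.
90^65 mod 131 = 130

130


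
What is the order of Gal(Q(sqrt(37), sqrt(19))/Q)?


The 2 square roots of distinct primes are multiplicatively independent over Q,
so [K:Q] = 2^2 and Gal(K/Q) is isomorphic to (Z/2Z)^2.
|Gal| = 2^2 = 4

4


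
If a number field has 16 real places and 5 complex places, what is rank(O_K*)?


By Dirichlet's unit theorem:
rank = r1 + r2 - 1
= 16 + 5 - 1
= 20

20


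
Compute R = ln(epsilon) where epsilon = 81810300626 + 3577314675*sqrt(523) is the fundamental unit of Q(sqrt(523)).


epsilon = 81810300626 + 3577314675*sqrt(523)
= 1.6362e+11
R = ln(1.6362e+11)
= 25.8208

25.8208


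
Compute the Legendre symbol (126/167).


p = 167 is prime, so compute (126/167) with the reciprocity algorithm (Jacobi-symbol steps: pull out 2s via (2/n), flip via reciprocity, reduce):
  pull out 2: (2/167) = +1  (since 167 mod 8 = 7)
  reciprocity: (63/167) -> -(167/63)
  reduce: (41/63)
  reciprocity: (41/63) -> +(63/41)
  reduce: (22/41)
  pull out 2: (2/41) = +1  (since 41 mod 8 = 1)
  reciprocity: (11/41) -> +(41/11)
  reduce: (8/11)
  pull out 2: (2/11) = -1  (since 11 mod 8 = 3)
  pull out 2: (2/11) = -1  (since 11 mod 8 = 3)
  pull out 2: (2/11) = -1  (since 11 mod 8 = 3)
  (1/11) = 1
Product of signs = 1
(126/167) = 1

1


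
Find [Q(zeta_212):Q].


The degree equals Euler's totient phi(212).
212 = 2^2 * 53
phi(212) = 104

104


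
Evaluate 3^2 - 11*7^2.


x^2 - d*y^2
= 3^2 - 11*7^2
= 9 - 539
= -530

-530


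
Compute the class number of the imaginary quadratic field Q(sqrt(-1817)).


K = Q(sqrt(-1817)). d mod 4 = 3, so D = disc(K) = 4d = -7268
h(K) equals the number of primitive reduced positive-definite forms (a, b, c) = a*x^2 + b*x*y + c*y^2 with b^2 - 4ac = D,
where reduced means |b| <= a <= c, with b >= 0 whenever |b| = a or a = c, and primitive means gcd(a, b, c) = 1.
Reduced forces 3a^2 <= |D| = 7268, so 1 <= a <= 49; b must have the parity of D, and c = (b^2 - D)/(4a) must be an integer >= a.
Enumerate a = 1..49, b in [-a, a]:
  a=1: (1, 0, 1817)  [1]
  a=2: (2, 2, 909)  [1]
  a=3: (3, -2, 606), (3, 2, 606)  [2]
  a=4..5: none
  a=6: (6, -2, 303), (6, 2, 303)  [2]
  a=7..8: none
  a=9: (9, -2, 202), (9, 2, 202)  [2]
  a=10: none
  a=11: (11, -6, 166), (11, 6, 166)  [2]
  a=12: none
  a=13: (13, -8, 141), (13, 8, 141)  [2]
  a=14..16: none
  a=17: (17, -12, 109), (17, 12, 109)  [2]
  a=18: (18, -2, 101), (18, 2, 101)  [2]
  a=19: (19, -16, 99), (19, 16, 99)  [2]
  a=20..21: none
  a=22: (22, -6, 83), (22, 6, 83)  [2]
  a=23: (23, 0, 79)  [1]
  a=24..25: none
  a=26: (26, -18, 73), (26, 18, 73)  [2]
  a=27: (27, -20, 71), (27, 20, 71)  [2]
  a=28..32: none
  a=33: (33, -28, 61), (33, -16, 57), (33, 16, 57), (33, 28, 61)  [4]
  a=34: (34, -22, 57), (34, 22, 57)  [2]
  a=35..36: none
  a=37: (37, -24, 53), (37, 24, 53)  [2]
  a=38: (38, -22, 51), (38, 22, 51)  [2]
  a=39: (39, -34, 54), (39, -8, 47), (39, 8, 47), (39, 34, 54)  [4]
  a=40..45: none
  a=46: (46, 46, 51)  [1]
  a=47..49: none
Total reduced forms: 1 + 1 + 2 + 2 + 2 + 2 + 2 + 2 + 2 + 2 + 2 + 1 + 2 + 2 + 4 + 2 + 2 + 2 + 4 + 1 = 40
h = 40

40


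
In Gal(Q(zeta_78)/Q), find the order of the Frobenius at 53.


The Frobenius at p in Gal(Q(zeta_n)/Q) = (Z/nZ)* is the class of p, so its order is ord_78(53), the smallest k >= 1 with 53^k = 1 mod 78.
n = 78 = 2 * 3 * 13, phi(78) = 24; the order divides phi(n).
Divisors of 24: 1, 2, 3, 4, 6, 8, 12, 24
Repeated squaring mod 78: 53^1 = 53, 53^2 = 1, 53^4 = 1, 53^8 = 1, 53^16 = 1
Test divisors in increasing order:
  k=1: 53^1 = 53 mod 78
  k=2: 53^2 = 1 mod 78  <- first divisor giving 1
Order = 2

2


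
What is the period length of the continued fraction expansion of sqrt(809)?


Run the CF algorithm for sqrt(809).
a_0 = floor(sqrt(809)) = 28; set m_0=0, q_0=1.
Recurrence: m' = q*a - m,  q' = (d - m'^2)/q,  a' = floor((a_0 + m')/q').
  step 1: m=28, q=25, a=2
  step 2: m=22, q=13, a=3
  step 3: m=17, q=40, a=1
  step 4: m=23, q=7, a=7
  step 5: m=26, q=19, a=2
  step 6: m=12, q=35, a=1
  step 7: m=23, q=8, a=6
  step 8: m=25, q=23, a=2
  step 9: m=21, q=16, a=3
  step 10: m=27, q=5, a=11
  step 11: m=28, q=5, a=11
  step 12: m=27, q=16, a=3
  step 13: m=21, q=23, a=2
  step 14: m=25, q=8, a=6
  step 15: m=23, q=35, a=1
  step 16: m=12, q=19, a=2
  step 17: m=26, q=7, a=7
  step 18: m=23, q=40, a=1
  step 19: m=17, q=13, a=3
  step 20: m=22, q=25, a=2
  step 21: m=28, q=1, a=56
a_21 = 2*a_0 = 56, so the period closes here.
sqrt(809) = [28; 2, 3, 1, 7, 2, 1, 6, 2, 3, 11, 11, 3, 2, 6, 1, 2, 7, 1, 3, 2, 56]
Period length = 21

21


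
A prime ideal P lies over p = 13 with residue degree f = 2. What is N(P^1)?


N(P^a) = p^(a*f)
= 13^(1*2)
= 13^2
= 169

169


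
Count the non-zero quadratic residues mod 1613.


For prime p, the number of non-zero quadratic residues is (p-1)/2.
= (1613-1)/2
= 806

806


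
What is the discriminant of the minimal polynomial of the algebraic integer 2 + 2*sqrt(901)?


The element 2 + 2*sqrt(901) has minimal polynomial:
x^2 - 4*x - 3600
Discriminant = (-4)^2 - 4*(-3600)
= 16 + 14400
= 14416

14416


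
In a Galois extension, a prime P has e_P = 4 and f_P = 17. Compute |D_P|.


|D_P| = e * f
= 4 * 17
= 68

68


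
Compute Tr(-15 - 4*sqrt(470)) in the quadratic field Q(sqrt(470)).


Tr(a + b*sqrt(d)) = (a + b*sqrt(d)) + (a - b*sqrt(d)) = 2a
= 2 * (-15)
= -30

-30


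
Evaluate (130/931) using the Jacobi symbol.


Compute (130/931) via quadratic reciprocity:
  pull out 2: (2/931) = -1  (since 931 mod 8 = 3)
  reciprocity: (65/931) -> +(931/65)
  reduce: (21/65)
  reciprocity: (21/65) -> +(65/21)
  reduce: (2/21)
  pull out 2: (2/21) = -1  (since 21 mod 8 = 5)
  (1/21) = 1
Product of signs = 1

1


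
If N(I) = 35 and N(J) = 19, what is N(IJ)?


N(IJ) = N(I) * N(J)
= 35 * 19
= 665

665


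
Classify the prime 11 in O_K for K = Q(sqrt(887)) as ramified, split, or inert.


K = Q(sqrt(887)). Since d mod 4 = 3, disc(K) = 3548.
Check p | disc: 3548 mod 11 = 6.
p does not divide disc. Compute Legendre symbol (d/p):
7^((11-1)/2) mod 11 = -1
(d/p) = -1, so p is inert: (p) stays prime with e=1, f=2, g=1.
Therefore p is inert.

inert


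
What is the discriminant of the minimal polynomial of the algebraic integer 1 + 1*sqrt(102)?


The element 1 + 1*sqrt(102) has minimal polynomial:
x^2 - 2*x - 101
Discriminant = (-2)^2 - 4*(-101)
= 4 + 404
= 408

408


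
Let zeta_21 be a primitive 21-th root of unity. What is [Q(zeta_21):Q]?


The degree equals Euler's totient phi(21).
21 = 3 * 7
phi(21) = 12

12


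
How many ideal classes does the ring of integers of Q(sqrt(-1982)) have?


K = Q(sqrt(-1982)). d mod 4 = 2, so D = disc(K) = 4d = -7928
h(K) equals the number of primitive reduced positive-definite forms (a, b, c) = a*x^2 + b*x*y + c*y^2 with b^2 - 4ac = D,
where reduced means |b| <= a <= c, with b >= 0 whenever |b| = a or a = c, and primitive means gcd(a, b, c) = 1.
Reduced forces 3a^2 <= |D| = 7928, so 1 <= a <= 51; b must have the parity of D, and c = (b^2 - D)/(4a) must be an integer >= a.
Enumerate a = 1..51, b in [-a, a]:
  a=1: (1, 0, 1982)  [1]
  a=2: (2, 0, 991)  [1]
  a=3: (3, -2, 661), (3, 2, 661)  [2]
  a=4..5: none
  a=6: (6, -4, 331), (6, 4, 331)  [2]
  a=7..8: none
  a=9: (9, -8, 222), (9, 8, 222)  [2]
  a=10: none
  a=11: (11, -6, 181), (11, 6, 181)  [2]
  a=12..17: none
  a=18: (18, -8, 111), (18, 8, 111)  [2]
  a=19..21: none
  a=22: (22, -16, 93), (22, 16, 93)  [2]
  a=23..26: none
  a=27: (27, -8, 74), (27, 8, 74)  [2]
  a=28..30: none
  a=31: (31, -16, 66), (31, 16, 66)  [2]
  a=32: none
  a=33: (33, -28, 66), (33, -16, 62), (33, 16, 62), (33, 28, 66)  [4]
  a=34..36: none
  a=37: (37, -8, 54), (37, 8, 54)  [2]
  a=38..51: none
Total reduced forms: 1 + 1 + 2 + 2 + 2 + 2 + 2 + 2 + 2 + 2 + 4 + 2 = 24
h = 24

24


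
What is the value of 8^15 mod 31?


p = 31 is prime and the exponent is (p-1)/2 = 15, so by Euler's criterion 8^15 = (8/31) = +1 or -1 mod 31.
Compute by square-and-multiply:
  15 = 8 + 4 + 2 + 1 (binary 1111)
  Repeated squaring mod 31: 8^1 = 8, 8^2 = 2, 8^4 = 4, 8^8 = 16
  8^15 = 8^8 * 8^4 * 8^2 * 8^1 = 16 * 4 * 2 * 8 mod 31
    16 * 4 = 64 = 2 mod 31
    2 * 2 = 4 = 4 mod 31
    4 * 8 = 32 = 1 mod 31
  8^15 = 1 mod 31
Result 1: 8 is a quadratic residue mod 31.
8^15 mod 31 = 1

1


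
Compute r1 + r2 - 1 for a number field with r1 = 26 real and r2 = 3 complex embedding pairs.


By Dirichlet's unit theorem:
rank = r1 + r2 - 1
= 26 + 3 - 1
= 28

28


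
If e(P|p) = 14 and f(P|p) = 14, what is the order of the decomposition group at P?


|D_P| = e * f
= 14 * 14
= 196

196


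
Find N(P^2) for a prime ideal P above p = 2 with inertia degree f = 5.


N(P^a) = p^(a*f)
= 2^(2*5)
= 2^10
= 1024

1024


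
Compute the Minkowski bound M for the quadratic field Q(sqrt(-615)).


d = -615, d mod 4 = 1, so disc(K) = d = -615; |disc(K)| = 615
Imaginary quadratic field, so n = 2, s = r2 = 1, r1 = 0
M = (n!/n^n) * (4/pi)^s * sqrt(|disc(K)|) = (2!/2^2) * (4/pi)^1 * sqrt(615)
= 0.5 * 1.273240 * 24.799194
= 15.7877

15.7877


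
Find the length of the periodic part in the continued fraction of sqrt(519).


Run the CF algorithm for sqrt(519).
a_0 = floor(sqrt(519)) = 22; set m_0=0, q_0=1.
Recurrence: m' = q*a - m,  q' = (d - m'^2)/q,  a' = floor((a_0 + m')/q').
  step 1: m=22, q=35, a=1
  step 2: m=13, q=10, a=3
  step 3: m=17, q=23, a=1
  step 4: m=6, q=21, a=1
  step 5: m=15, q=14, a=2
  step 6: m=13, q=25, a=1
  step 7: m=12, q=15, a=2
  step 8: m=18, q=13, a=3
  step 9: m=21, q=6, a=7
  step 10: m=21, q=13, a=3
  step 11: m=18, q=15, a=2
  step 12: m=12, q=25, a=1
  step 13: m=13, q=14, a=2
  step 14: m=15, q=21, a=1
  step 15: m=6, q=23, a=1
  step 16: m=17, q=10, a=3
  step 17: m=13, q=35, a=1
  step 18: m=22, q=1, a=44
a_18 = 2*a_0 = 44, so the period closes here.
sqrt(519) = [22; 1, 3, 1, 1, 2, 1, 2, 3, 7, 3, 2, 1, 2, 1, 1, 3, 1, 44]
Period length = 18

18


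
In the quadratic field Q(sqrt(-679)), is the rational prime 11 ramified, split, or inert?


K = Q(sqrt(-679)). Since d mod 4 = 1, disc(K) = -679.
Check p | disc: -679 mod 11 = 3.
p does not divide disc. Compute Legendre symbol (d/p):
3^((11-1)/2) mod 11 = 1
(d/p) = 1, so p splits: (p) = P*P' with e=1, f=1, g=2.
Therefore p is split.

split


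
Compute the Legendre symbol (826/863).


p = 863 is prime, so compute (826/863) with the reciprocity algorithm (Jacobi-symbol steps: pull out 2s via (2/n), flip via reciprocity, reduce):
  pull out 2: (2/863) = +1  (since 863 mod 8 = 7)
  reciprocity: (413/863) -> +(863/413)
  reduce: (37/413)
  reciprocity: (37/413) -> +(413/37)
  reduce: (6/37)
  pull out 2: (2/37) = -1  (since 37 mod 8 = 5)
  reciprocity: (3/37) -> +(37/3)
  reduce: (1/3)
  (1/3) = 1
Product of signs = -1
(826/863) = -1

-1


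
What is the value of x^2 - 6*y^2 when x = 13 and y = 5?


x^2 - d*y^2
= 13^2 - 6*5^2
= 169 - 150
= 19

19


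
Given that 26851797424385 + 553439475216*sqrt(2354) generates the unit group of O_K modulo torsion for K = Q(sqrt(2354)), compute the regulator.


epsilon = 26851797424385 + 553439475216*sqrt(2354)
= 5.3704e+13
R = ln(5.3704e+13)
= 31.6145

31.6145


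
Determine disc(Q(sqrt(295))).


For K = Q(sqrt(d)) with d squarefree: disc(K) = d if d = 1 mod 4, and disc(K) = 4d if d = 2 or 3 mod 4.
Here d = 295, and d mod 4 = 3.
d = 3 mod 4, not 1 (O_K = Z[sqrt(d)]), so disc(K) = 4d = 4 * (295) = 1180

1180


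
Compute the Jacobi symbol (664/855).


Compute (664/855) via quadratic reciprocity:
  pull out 2: (2/855) = +1  (since 855 mod 8 = 7)
  pull out 2: (2/855) = +1  (since 855 mod 8 = 7)
  pull out 2: (2/855) = +1  (since 855 mod 8 = 7)
  reciprocity: (83/855) -> -(855/83)
  reduce: (25/83)
  reciprocity: (25/83) -> +(83/25)
  reduce: (8/25)
  pull out 2: (2/25) = +1  (since 25 mod 8 = 1)
  pull out 2: (2/25) = +1  (since 25 mod 8 = 1)
  pull out 2: (2/25) = +1  (since 25 mod 8 = 1)
  (1/25) = 1
Product of signs = -1

-1


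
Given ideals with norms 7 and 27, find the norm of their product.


N(IJ) = N(I) * N(J)
= 7 * 27
= 189

189


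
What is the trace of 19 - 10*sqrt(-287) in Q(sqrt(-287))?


Tr(a + b*sqrt(d)) = (a + b*sqrt(d)) + (a - b*sqrt(d)) = 2a
= 2 * (19)
= 38

38


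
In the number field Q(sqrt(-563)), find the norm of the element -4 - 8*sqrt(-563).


N(a + b*sqrt(d)) = a^2 - d*b^2
= (-4)^2 - (-563)*(-8)^2
= 16 + 36032
= 36048

36048


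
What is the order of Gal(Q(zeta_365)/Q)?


|Gal(Q(zeta_365)/Q)| = phi(365)
= 288

288


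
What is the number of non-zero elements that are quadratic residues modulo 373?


For prime p, the number of non-zero quadratic residues is (p-1)/2.
= (373-1)/2
= 186

186


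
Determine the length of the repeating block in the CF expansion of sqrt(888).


Run the CF algorithm for sqrt(888).
a_0 = floor(sqrt(888)) = 29; set m_0=0, q_0=1.
Recurrence: m' = q*a - m,  q' = (d - m'^2)/q,  a' = floor((a_0 + m')/q').
  step 1: m=29, q=47, a=1
  step 2: m=18, q=12, a=3
  step 3: m=18, q=47, a=1
  step 4: m=29, q=1, a=58
a_4 = 2*a_0 = 58, so the period closes here.
sqrt(888) = [29; 1, 3, 1, 58]
Period length = 4

4


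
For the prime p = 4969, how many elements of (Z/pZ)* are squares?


For prime p, the number of non-zero quadratic residues is (p-1)/2.
= (4969-1)/2
= 2484

2484


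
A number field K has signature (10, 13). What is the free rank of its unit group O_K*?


By Dirichlet's unit theorem:
rank = r1 + r2 - 1
= 10 + 13 - 1
= 22

22


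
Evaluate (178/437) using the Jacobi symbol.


Compute (178/437) via quadratic reciprocity:
  pull out 2: (2/437) = -1  (since 437 mod 8 = 5)
  reciprocity: (89/437) -> +(437/89)
  reduce: (81/89)
  reciprocity: (81/89) -> +(89/81)
  reduce: (8/81)
  pull out 2: (2/81) = +1  (since 81 mod 8 = 1)
  pull out 2: (2/81) = +1  (since 81 mod 8 = 1)
  pull out 2: (2/81) = +1  (since 81 mod 8 = 1)
  (1/81) = 1
Product of signs = -1

-1


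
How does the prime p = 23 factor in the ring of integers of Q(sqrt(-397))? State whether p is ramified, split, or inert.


K = Q(sqrt(-397)). Since d mod 4 = 3, disc(K) = -1588.
Check p | disc: -1588 mod 23 = 22.
p does not divide disc. Compute Legendre symbol (d/p):
17^((23-1)/2) mod 23 = -1
(d/p) = -1, so p is inert: (p) stays prime with e=1, f=2, g=1.
Therefore p is inert.

inert


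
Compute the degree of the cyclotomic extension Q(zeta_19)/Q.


The degree equals Euler's totient phi(19).
19 = 19
phi(19) = 18

18


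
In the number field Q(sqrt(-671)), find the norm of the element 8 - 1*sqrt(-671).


N(a + b*sqrt(d)) = a^2 - d*b^2
= (8)^2 - (-671)*(-1)^2
= 64 + 671
= 735

735


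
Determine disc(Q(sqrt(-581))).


For K = Q(sqrt(d)) with d squarefree: disc(K) = d if d = 1 mod 4, and disc(K) = 4d if d = 2 or 3 mod 4.
Here d = -581, and d mod 4 = 3.
d = 3 mod 4, not 1 (O_K = Z[sqrt(d)]), so disc(K) = 4d = 4 * (-581) = -2324

-2324


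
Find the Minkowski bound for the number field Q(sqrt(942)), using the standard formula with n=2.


d = 942, d mod 4 = 2, so disc(K) = 4d = 3768; |disc(K)| = 3768
Real quadratic field, so n = 2, s = r2 = 0, r1 = 2
M = (n!/n^n) * (4/pi)^s * sqrt(|disc(K)|) = (2!/2^2) * (4/pi)^0 * sqrt(3768)
= 0.5 * 1.000000 * 61.384037
= 30.6920

30.6920


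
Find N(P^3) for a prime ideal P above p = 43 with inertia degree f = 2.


N(P^a) = p^(a*f)
= 43^(3*2)
= 43^6
= 6321363049

6321363049


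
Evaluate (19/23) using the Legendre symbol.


p = 23 is prime, so compute (19/23) with the reciprocity algorithm (Jacobi-symbol steps: pull out 2s via (2/n), flip via reciprocity, reduce):
  reciprocity: (19/23) -> -(23/19)
  reduce: (4/19)
  pull out 2: (2/19) = -1  (since 19 mod 8 = 3)
  pull out 2: (2/19) = -1  (since 19 mod 8 = 3)
  (1/19) = 1
Product of signs = -1
(19/23) = -1

-1


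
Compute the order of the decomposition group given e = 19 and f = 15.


|D_P| = e * f
= 19 * 15
= 285

285


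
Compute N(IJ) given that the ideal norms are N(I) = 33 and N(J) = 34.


N(IJ) = N(I) * N(J)
= 33 * 34
= 1122

1122


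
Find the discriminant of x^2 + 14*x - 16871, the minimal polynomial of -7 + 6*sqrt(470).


The element -7 + 6*sqrt(470) has minimal polynomial:
x^2 + 14*x - 16871
Discriminant = (14)^2 - 4*(-16871)
= 196 + 67484
= 67680

67680


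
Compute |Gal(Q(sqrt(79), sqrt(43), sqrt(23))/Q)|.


The 3 square roots of distinct primes are multiplicatively independent over Q,
so [K:Q] = 2^3 and Gal(K/Q) is isomorphic to (Z/2Z)^3.
|Gal| = 2^3 = 8

8


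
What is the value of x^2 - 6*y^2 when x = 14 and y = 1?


x^2 - d*y^2
= 14^2 - 6*1^2
= 196 - 6
= 190

190


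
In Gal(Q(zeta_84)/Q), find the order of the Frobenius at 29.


The Frobenius at p in Gal(Q(zeta_n)/Q) = (Z/nZ)* is the class of p, so its order is ord_84(29), the smallest k >= 1 with 29^k = 1 mod 84.
n = 84 = 2^2 * 3 * 7, phi(84) = 24; the order divides phi(n).
Divisors of 24: 1, 2, 3, 4, 6, 8, 12, 24
Repeated squaring mod 84: 29^1 = 29, 29^2 = 1, 29^4 = 1, 29^8 = 1, 29^16 = 1
Test divisors in increasing order:
  k=1: 29^1 = 29 mod 84
  k=2: 29^2 = 1 mod 84  <- first divisor giving 1
Order = 2

2


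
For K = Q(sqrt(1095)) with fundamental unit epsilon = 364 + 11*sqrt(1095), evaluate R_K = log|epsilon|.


epsilon = 364 + 11*sqrt(1095)
= 727.9986
R = ln(727.9986)
= 6.5903

6.5903


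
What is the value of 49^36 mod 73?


p = 73 is prime and the exponent is (p-1)/2 = 36, so by Euler's criterion 49^36 = (49/73) = +1 or -1 mod 73.
Compute by square-and-multiply:
  36 = 32 + 4 (binary 100100)
  Repeated squaring mod 73: 49^1 = 49, 49^2 = 65, 49^4 = 64, 49^8 = 8, 49^16 = 64, 49^32 = 8
  49^36 = 49^32 * 49^4 = 8 * 64 mod 73
    8 * 64 = 512 = 1 mod 73
  49^36 = 1 mod 73
Result 1: 49 is a quadratic residue mod 73.
49^36 mod 73 = 1

1


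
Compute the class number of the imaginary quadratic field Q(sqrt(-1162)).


K = Q(sqrt(-1162)). d mod 4 = 2, so D = disc(K) = 4d = -4648
h(K) equals the number of primitive reduced positive-definite forms (a, b, c) = a*x^2 + b*x*y + c*y^2 with b^2 - 4ac = D,
where reduced means |b| <= a <= c, with b >= 0 whenever |b| = a or a = c, and primitive means gcd(a, b, c) = 1.
Reduced forces 3a^2 <= |D| = 4648, so 1 <= a <= 39; b must have the parity of D, and c = (b^2 - D)/(4a) must be an integer >= a.
Enumerate a = 1..39, b in [-a, a]:
  a=1: (1, 0, 1162)  [1]
  a=2: (2, 0, 581)  [1]
  a=3..6: none
  a=7: (7, 0, 166)  [1]
  a=8..10: none
  a=11: (11, -4, 106), (11, 4, 106)  [2]
  a=12..13: none
  a=14: (14, 0, 83)  [1]
  a=15..18: none
  a=19: (19, -8, 62), (19, 8, 62)  [2]
  a=20..21: none
  a=22: (22, -4, 53), (22, 4, 53)  [2]
  a=23..30: none
  a=31: (31, -8, 38), (31, 8, 38)  [2]
  a=32..39: none
Total reduced forms: 1 + 1 + 1 + 2 + 1 + 2 + 2 + 2 = 12
h = 12

12


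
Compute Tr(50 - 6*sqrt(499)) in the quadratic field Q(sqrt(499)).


Tr(a + b*sqrt(d)) = (a + b*sqrt(d)) + (a - b*sqrt(d)) = 2a
= 2 * (50)
= 100

100


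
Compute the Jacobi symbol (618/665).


Compute (618/665) via quadratic reciprocity:
  pull out 2: (2/665) = +1  (since 665 mod 8 = 1)
  reciprocity: (309/665) -> +(665/309)
  reduce: (47/309)
  reciprocity: (47/309) -> +(309/47)
  reduce: (27/47)
  reciprocity: (27/47) -> -(47/27)
  reduce: (20/27)
  pull out 2: (2/27) = -1  (since 27 mod 8 = 3)
  pull out 2: (2/27) = -1  (since 27 mod 8 = 3)
  reciprocity: (5/27) -> +(27/5)
  reduce: (2/5)
  pull out 2: (2/5) = -1  (since 5 mod 8 = 5)
  (1/5) = 1
Product of signs = 1

1


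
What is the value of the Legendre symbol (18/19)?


p = 19 is prime, so compute (18/19) with the reciprocity algorithm (Jacobi-symbol steps: pull out 2s via (2/n), flip via reciprocity, reduce):
  pull out 2: (2/19) = -1  (since 19 mod 8 = 3)
  reciprocity: (9/19) -> +(19/9)
  reduce: (1/9)
  (1/9) = 1
Product of signs = -1
(18/19) = -1

-1


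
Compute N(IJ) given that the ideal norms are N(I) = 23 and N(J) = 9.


N(IJ) = N(I) * N(J)
= 23 * 9
= 207

207


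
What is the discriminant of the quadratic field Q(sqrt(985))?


For K = Q(sqrt(d)) with d squarefree: disc(K) = d if d = 1 mod 4, and disc(K) = 4d if d = 2 or 3 mod 4.
Here d = 985, and d mod 4 = 1.
d = 1 mod 4 (O_K = Z[(1+sqrt(d))/2]), so disc(K) = d = 985

985


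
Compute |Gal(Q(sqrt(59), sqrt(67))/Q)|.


The 2 square roots of distinct primes are multiplicatively independent over Q,
so [K:Q] = 2^2 and Gal(K/Q) is isomorphic to (Z/2Z)^2.
|Gal| = 2^2 = 4

4


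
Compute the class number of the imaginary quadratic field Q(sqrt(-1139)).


K = Q(sqrt(-1139)). d mod 4 = 1, so D = disc(K) = d = -1139
h(K) equals the number of primitive reduced positive-definite forms (a, b, c) = a*x^2 + b*x*y + c*y^2 with b^2 - 4ac = D,
where reduced means |b| <= a <= c, with b >= 0 whenever |b| = a or a = c, and primitive means gcd(a, b, c) = 1.
Reduced forces 3a^2 <= |D| = 1139, so 1 <= a <= 19; b must have the parity of D, and c = (b^2 - D)/(4a) must be an integer >= a.
Enumerate a = 1..19, b in [-a, a]:
  a=1: (1, 1, 285)  [1]
  a=2: none
  a=3: (3, -1, 95), (3, 1, 95)  [2]
  a=4: none
  a=5: (5, -1, 57), (5, 1, 57)  [2]
  a=6: none
  a=7: (7, -3, 41), (7, 3, 41)  [2]
  a=8: none
  a=9: (9, -7, 33), (9, 7, 33)  [2]
  a=10: none
  a=11: (11, -7, 27), (11, 7, 27)  [2]
  a=12..14: none
  a=15: (15, -11, 21), (15, -1, 19), (15, 1, 19), (15, 11, 21)  [4]
  a=16: none
  a=17: (17, 17, 21)  [1]
  a=18..19: none
Total reduced forms: 1 + 2 + 2 + 2 + 2 + 2 + 4 + 1 = 16
h = 16

16


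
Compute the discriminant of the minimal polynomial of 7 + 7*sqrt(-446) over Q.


The element 7 + 7*sqrt(-446) has minimal polynomial:
x^2 - 14*x + 21903
Discriminant = (-14)^2 - 4*(21903)
= 196 - 87612
= -87416

-87416


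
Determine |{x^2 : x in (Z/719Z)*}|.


For prime p, the number of non-zero quadratic residues is (p-1)/2.
= (719-1)/2
= 359

359


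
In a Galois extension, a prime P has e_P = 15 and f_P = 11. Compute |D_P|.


|D_P| = e * f
= 15 * 11
= 165

165


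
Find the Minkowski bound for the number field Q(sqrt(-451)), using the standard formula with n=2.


d = -451, d mod 4 = 1, so disc(K) = d = -451; |disc(K)| = 451
Imaginary quadratic field, so n = 2, s = r2 = 1, r1 = 0
M = (n!/n^n) * (4/pi)^s * sqrt(|disc(K)|) = (2!/2^2) * (4/pi)^1 * sqrt(451)
= 0.5 * 1.273240 * 21.236761
= 13.5197

13.5197


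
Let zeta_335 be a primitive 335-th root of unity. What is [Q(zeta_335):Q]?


The degree equals Euler's totient phi(335).
335 = 5 * 67
phi(335) = 264

264


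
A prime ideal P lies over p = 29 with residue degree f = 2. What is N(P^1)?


N(P^a) = p^(a*f)
= 29^(1*2)
= 29^2
= 841

841


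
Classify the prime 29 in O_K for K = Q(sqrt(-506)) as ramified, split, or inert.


K = Q(sqrt(-506)). Since d mod 4 = 2, disc(K) = -2024.
Check p | disc: -2024 mod 29 = 6.
p does not divide disc. Compute Legendre symbol (d/p):
16^((29-1)/2) mod 29 = 1
(d/p) = 1, so p splits: (p) = P*P' with e=1, f=1, g=2.
Therefore p is split.

split


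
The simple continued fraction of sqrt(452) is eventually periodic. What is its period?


Run the CF algorithm for sqrt(452).
a_0 = floor(sqrt(452)) = 21; set m_0=0, q_0=1.
Recurrence: m' = q*a - m,  q' = (d - m'^2)/q,  a' = floor((a_0 + m')/q').
  step 1: m=21, q=11, a=3
  step 2: m=12, q=28, a=1
  step 3: m=16, q=7, a=5
  step 4: m=19, q=13, a=3
  step 5: m=20, q=4, a=10
  step 6: m=20, q=13, a=3
  step 7: m=19, q=7, a=5
  step 8: m=16, q=28, a=1
  step 9: m=12, q=11, a=3
  step 10: m=21, q=1, a=42
a_10 = 2*a_0 = 42, so the period closes here.
sqrt(452) = [21; 3, 1, 5, 3, 10, 3, 5, 1, 3, 42]
Period length = 10

10


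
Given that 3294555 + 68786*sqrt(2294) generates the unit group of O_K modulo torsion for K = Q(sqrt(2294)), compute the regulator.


epsilon = 3294555 + 68786*sqrt(2294)
= 6.5891e+06
R = ln(6.5891e+06)
= 15.7009

15.7009


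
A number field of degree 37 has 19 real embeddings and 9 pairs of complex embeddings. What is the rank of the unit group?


By Dirichlet's unit theorem:
rank = r1 + r2 - 1
= 19 + 9 - 1
= 27

27


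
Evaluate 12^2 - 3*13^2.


x^2 - d*y^2
= 12^2 - 3*13^2
= 144 - 507
= -363

-363


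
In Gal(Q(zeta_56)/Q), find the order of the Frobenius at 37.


The Frobenius at p in Gal(Q(zeta_n)/Q) = (Z/nZ)* is the class of p, so its order is ord_56(37), the smallest k >= 1 with 37^k = 1 mod 56.
n = 56 = 2^3 * 7, phi(56) = 24; the order divides phi(n).
Divisors of 24: 1, 2, 3, 4, 6, 8, 12, 24
Repeated squaring mod 56: 37^1 = 37, 37^2 = 25, 37^4 = 9, 37^8 = 25, 37^16 = 9
Test divisors in increasing order:
  k=1: 37^1 = 37 mod 56
  k=2: 37^2 = 25 mod 56
  k=3: 37^3 = 25 * 37 = 29 mod 56
  k=4: 37^4 = 9 mod 56
  k=6: 37^6 = 9 * 25 = 1 mod 56  <- first divisor giving 1
Order = 6

6


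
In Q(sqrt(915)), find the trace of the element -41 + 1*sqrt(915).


Tr(a + b*sqrt(d)) = (a + b*sqrt(d)) + (a - b*sqrt(d)) = 2a
= 2 * (-41)
= -82

-82


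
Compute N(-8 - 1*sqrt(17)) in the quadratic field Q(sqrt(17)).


N(a + b*sqrt(d)) = a^2 - d*b^2
= (-8)^2 - (17)*(-1)^2
= 64 - 17
= 47

47


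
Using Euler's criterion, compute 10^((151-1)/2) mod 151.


p = 151 is prime and the exponent is (p-1)/2 = 75, so by Euler's criterion 10^75 = (10/151) = +1 or -1 mod 151.
Compute by square-and-multiply:
  75 = 64 + 8 + 2 + 1 (binary 1001011)
  Repeated squaring mod 151: 10^1 = 10, 10^2 = 100, 10^4 = 34, 10^8 = 99, 10^16 = 137, 10^32 = 45, 10^64 = 62
  10^75 = 10^64 * 10^8 * 10^2 * 10^1 = 62 * 99 * 100 * 10 mod 151
    62 * 99 = 6138 = 98 mod 151
    98 * 100 = 9800 = 136 mod 151
    136 * 10 = 1360 = 1 mod 151
  10^75 = 1 mod 151
Result 1: 10 is a quadratic residue mod 151.
10^75 mod 151 = 1

1


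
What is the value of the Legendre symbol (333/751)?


p = 751 is prime, so compute (333/751) with the reciprocity algorithm (Jacobi-symbol steps: pull out 2s via (2/n), flip via reciprocity, reduce):
  reciprocity: (333/751) -> +(751/333)
  reduce: (85/333)
  reciprocity: (85/333) -> +(333/85)
  reduce: (78/85)
  pull out 2: (2/85) = -1  (since 85 mod 8 = 5)
  reciprocity: (39/85) -> +(85/39)
  reduce: (7/39)
  reciprocity: (7/39) -> -(39/7)
  reduce: (4/7)
  pull out 2: (2/7) = +1  (since 7 mod 8 = 7)
  pull out 2: (2/7) = +1  (since 7 mod 8 = 7)
  (1/7) = 1
Product of signs = 1
(333/751) = 1

1


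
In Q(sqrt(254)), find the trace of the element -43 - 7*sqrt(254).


Tr(a + b*sqrt(d)) = (a + b*sqrt(d)) + (a - b*sqrt(d)) = 2a
= 2 * (-43)
= -86

-86


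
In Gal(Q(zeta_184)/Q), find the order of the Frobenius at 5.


The Frobenius at p in Gal(Q(zeta_n)/Q) = (Z/nZ)* is the class of p, so its order is ord_184(5), the smallest k >= 1 with 5^k = 1 mod 184.
n = 184 = 2^3 * 23, phi(184) = 88; the order divides phi(n).
Divisors of 88: 1, 2, 4, 8, 11, 22, 44, 88
Repeated squaring mod 184: 5^1 = 5, 5^2 = 25, 5^4 = 73, 5^8 = 177, 5^16 = 49, 5^32 = 9, 5^64 = 81
Test divisors in increasing order:
  k=1: 5^1 = 5 mod 184
  k=2: 5^2 = 25 mod 184
  k=4: 5^4 = 73 mod 184
  k=8: 5^8 = 177 mod 184
  k=11: 5^11 = 177 * 25 * 5 = 45 mod 184
  k=22: 5^22 = 49 * 73 * 25 = 1 mod 184  <- first divisor giving 1
Order = 22

22


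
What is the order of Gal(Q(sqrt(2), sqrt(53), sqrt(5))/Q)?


The 3 square roots of distinct primes are multiplicatively independent over Q,
so [K:Q] = 2^3 and Gal(K/Q) is isomorphic to (Z/2Z)^3.
|Gal| = 2^3 = 8

8


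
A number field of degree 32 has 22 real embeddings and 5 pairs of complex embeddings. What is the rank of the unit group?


By Dirichlet's unit theorem:
rank = r1 + r2 - 1
= 22 + 5 - 1
= 26

26


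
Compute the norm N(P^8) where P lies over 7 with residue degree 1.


N(P^a) = p^(a*f)
= 7^(8*1)
= 7^8
= 5764801

5764801


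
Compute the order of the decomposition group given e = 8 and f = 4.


|D_P| = e * f
= 8 * 4
= 32

32


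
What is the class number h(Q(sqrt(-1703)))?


K = Q(sqrt(-1703)). d mod 4 = 1, so D = disc(K) = d = -1703
h(K) equals the number of primitive reduced positive-definite forms (a, b, c) = a*x^2 + b*x*y + c*y^2 with b^2 - 4ac = D,
where reduced means |b| <= a <= c, with b >= 0 whenever |b| = a or a = c, and primitive means gcd(a, b, c) = 1.
Reduced forces 3a^2 <= |D| = 1703, so 1 <= a <= 23; b must have the parity of D, and c = (b^2 - D)/(4a) must be an integer >= a.
Enumerate a = 1..23, b in [-a, a]:
  a=1: (1, 1, 426)  [1]
  a=2: (2, -1, 213), (2, 1, 213)  [2]
  a=3: (3, -1, 142), (3, 1, 142)  [2]
  a=4: (4, -3, 107), (4, 3, 107)  [2]
  a=5: none
  a=6: (6, -5, 72), (6, -1, 71), (6, 1, 71), (6, 5, 72)  [4]
  a=7: none
  a=8: (8, -5, 54), (8, 5, 54)  [2]
  a=9: (9, -5, 48), (9, 5, 48)  [2]
  a=10..11: none
  a=12: (12, -11, 38), (12, -5, 36), (12, 5, 36), (12, 11, 38)  [4]
  a=13: (13, 13, 36)  [1]
  a=14..15: none
  a=16: (16, -5, 27), (16, 5, 27)  [2]
  a=17: none
  a=18: (18, -13, 26), (18, -5, 24), (18, 5, 24), (18, 13, 26)  [4]
  a=19: (19, -11, 24), (19, 11, 24)  [2]
  a=20..23: none
Total reduced forms: 1 + 2 + 2 + 2 + 4 + 2 + 2 + 4 + 1 + 2 + 4 + 2 = 28
h = 28

28


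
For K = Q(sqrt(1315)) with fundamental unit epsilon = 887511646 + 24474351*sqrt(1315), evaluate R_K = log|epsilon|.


epsilon = 887511646 + 24474351*sqrt(1315)
= 1.7750e+09
R = ln(1.7750e+09)
= 21.2971

21.2971


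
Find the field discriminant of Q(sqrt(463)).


For K = Q(sqrt(d)) with d squarefree: disc(K) = d if d = 1 mod 4, and disc(K) = 4d if d = 2 or 3 mod 4.
Here d = 463, and d mod 4 = 3.
d = 3 mod 4, not 1 (O_K = Z[sqrt(d)]), so disc(K) = 4d = 4 * (463) = 1852

1852


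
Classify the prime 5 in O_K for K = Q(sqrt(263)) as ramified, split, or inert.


K = Q(sqrt(263)). Since d mod 4 = 3, disc(K) = 1052.
Check p | disc: 1052 mod 5 = 2.
p does not divide disc. Compute Legendre symbol (d/p):
3^((5-1)/2) mod 5 = -1
(d/p) = -1, so p is inert: (p) stays prime with e=1, f=2, g=1.
Therefore p is inert.

inert


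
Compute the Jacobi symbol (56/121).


Compute (56/121) via quadratic reciprocity:
  pull out 2: (2/121) = +1  (since 121 mod 8 = 1)
  pull out 2: (2/121) = +1  (since 121 mod 8 = 1)
  pull out 2: (2/121) = +1  (since 121 mod 8 = 1)
  reciprocity: (7/121) -> +(121/7)
  reduce: (2/7)
  pull out 2: (2/7) = +1  (since 7 mod 8 = 7)
  (1/7) = 1
Product of signs = 1

1


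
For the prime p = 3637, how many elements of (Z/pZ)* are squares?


For prime p, the number of non-zero quadratic residues is (p-1)/2.
= (3637-1)/2
= 1818

1818


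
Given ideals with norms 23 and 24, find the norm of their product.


N(IJ) = N(I) * N(J)
= 23 * 24
= 552

552


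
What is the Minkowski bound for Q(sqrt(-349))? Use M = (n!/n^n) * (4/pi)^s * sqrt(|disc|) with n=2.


d = -349, d mod 4 = 3, so disc(K) = 4d = -1396; |disc(K)| = 1396
Imaginary quadratic field, so n = 2, s = r2 = 1, r1 = 0
M = (n!/n^n) * (4/pi)^s * sqrt(|disc(K)|) = (2!/2^2) * (4/pi)^1 * sqrt(1396)
= 0.5 * 1.273240 * 37.363083
= 23.7861

23.7861


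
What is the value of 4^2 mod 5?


p = 5 is prime and the exponent is (p-1)/2 = 2, so by Euler's criterion 4^2 = (4/5) = +1 or -1 mod 5.
Compute by square-and-multiply:
  2 = 2 (binary 10)
  Repeated squaring mod 5: 4^1 = 4, 4^2 = 1
  4^2 = 1 mod 5
Result 1: 4 is a quadratic residue mod 5.
4^2 mod 5 = 1

1


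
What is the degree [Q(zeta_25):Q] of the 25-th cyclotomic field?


The degree equals Euler's totient phi(25).
25 = 5^2
phi(25) = 20

20


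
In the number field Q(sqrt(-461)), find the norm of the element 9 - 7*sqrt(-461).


N(a + b*sqrt(d)) = a^2 - d*b^2
= (9)^2 - (-461)*(-7)^2
= 81 + 22589
= 22670

22670


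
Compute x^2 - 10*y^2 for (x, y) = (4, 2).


x^2 - d*y^2
= 4^2 - 10*2^2
= 16 - 40
= -24

-24


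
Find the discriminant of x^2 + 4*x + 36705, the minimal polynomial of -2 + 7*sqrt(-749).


The element -2 + 7*sqrt(-749) has minimal polynomial:
x^2 + 4*x + 36705
Discriminant = (4)^2 - 4*(36705)
= 16 - 146820
= -146804

-146804


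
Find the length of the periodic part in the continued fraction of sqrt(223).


Run the CF algorithm for sqrt(223).
a_0 = floor(sqrt(223)) = 14; set m_0=0, q_0=1.
Recurrence: m' = q*a - m,  q' = (d - m'^2)/q,  a' = floor((a_0 + m')/q').
  step 1: m=14, q=27, a=1
  step 2: m=13, q=2, a=13
  step 3: m=13, q=27, a=1
  step 4: m=14, q=1, a=28
a_4 = 2*a_0 = 28, so the period closes here.
sqrt(223) = [14; 1, 13, 1, 28]
Period length = 4

4


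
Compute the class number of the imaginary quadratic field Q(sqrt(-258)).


K = Q(sqrt(-258)). d mod 4 = 2, so D = disc(K) = 4d = -1032
h(K) equals the number of primitive reduced positive-definite forms (a, b, c) = a*x^2 + b*x*y + c*y^2 with b^2 - 4ac = D,
where reduced means |b| <= a <= c, with b >= 0 whenever |b| = a or a = c, and primitive means gcd(a, b, c) = 1.
Reduced forces 3a^2 <= |D| = 1032, so 1 <= a <= 18; b must have the parity of D, and c = (b^2 - D)/(4a) must be an integer >= a.
Enumerate a = 1..18, b in [-a, a]:
  a=1: (1, 0, 258)  [1]
  a=2: (2, 0, 129)  [1]
  a=3: (3, 0, 86)  [1]
  a=4..5: none
  a=6: (6, 0, 43)  [1]
  a=7: (7, -2, 37), (7, 2, 37)  [2]
  a=8..13: none
  a=14: (14, -12, 21), (14, 12, 21)  [2]
  a=15..18: none
Total reduced forms: 1 + 1 + 1 + 1 + 2 + 2 = 8
h = 8

8


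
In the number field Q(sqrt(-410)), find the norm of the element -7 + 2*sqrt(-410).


N(a + b*sqrt(d)) = a^2 - d*b^2
= (-7)^2 - (-410)*(2)^2
= 49 + 1640
= 1689

1689


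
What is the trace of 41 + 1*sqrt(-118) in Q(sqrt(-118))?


Tr(a + b*sqrt(d)) = (a + b*sqrt(d)) + (a - b*sqrt(d)) = 2a
= 2 * (41)
= 82

82


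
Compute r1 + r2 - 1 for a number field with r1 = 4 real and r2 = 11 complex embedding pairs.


By Dirichlet's unit theorem:
rank = r1 + r2 - 1
= 4 + 11 - 1
= 14

14


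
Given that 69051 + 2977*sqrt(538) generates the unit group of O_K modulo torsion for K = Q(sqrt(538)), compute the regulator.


epsilon = 69051 + 2977*sqrt(538)
= 138102.0000
R = ln(138102.0000)
= 11.8357

11.8357


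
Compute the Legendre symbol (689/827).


p = 827 is prime, so compute (689/827) with the reciprocity algorithm (Jacobi-symbol steps: pull out 2s via (2/n), flip via reciprocity, reduce):
  reciprocity: (689/827) -> +(827/689)
  reduce: (138/689)
  pull out 2: (2/689) = +1  (since 689 mod 8 = 1)
  reciprocity: (69/689) -> +(689/69)
  reduce: (68/69)
  pull out 2: (2/69) = -1  (since 69 mod 8 = 5)
  pull out 2: (2/69) = -1  (since 69 mod 8 = 5)
  reciprocity: (17/69) -> +(69/17)
  reduce: (1/17)
  (1/17) = 1
Product of signs = 1
(689/827) = 1

1


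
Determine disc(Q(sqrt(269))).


For K = Q(sqrt(d)) with d squarefree: disc(K) = d if d = 1 mod 4, and disc(K) = 4d if d = 2 or 3 mod 4.
Here d = 269, and d mod 4 = 1.
d = 1 mod 4 (O_K = Z[(1+sqrt(d))/2]), so disc(K) = d = 269

269
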